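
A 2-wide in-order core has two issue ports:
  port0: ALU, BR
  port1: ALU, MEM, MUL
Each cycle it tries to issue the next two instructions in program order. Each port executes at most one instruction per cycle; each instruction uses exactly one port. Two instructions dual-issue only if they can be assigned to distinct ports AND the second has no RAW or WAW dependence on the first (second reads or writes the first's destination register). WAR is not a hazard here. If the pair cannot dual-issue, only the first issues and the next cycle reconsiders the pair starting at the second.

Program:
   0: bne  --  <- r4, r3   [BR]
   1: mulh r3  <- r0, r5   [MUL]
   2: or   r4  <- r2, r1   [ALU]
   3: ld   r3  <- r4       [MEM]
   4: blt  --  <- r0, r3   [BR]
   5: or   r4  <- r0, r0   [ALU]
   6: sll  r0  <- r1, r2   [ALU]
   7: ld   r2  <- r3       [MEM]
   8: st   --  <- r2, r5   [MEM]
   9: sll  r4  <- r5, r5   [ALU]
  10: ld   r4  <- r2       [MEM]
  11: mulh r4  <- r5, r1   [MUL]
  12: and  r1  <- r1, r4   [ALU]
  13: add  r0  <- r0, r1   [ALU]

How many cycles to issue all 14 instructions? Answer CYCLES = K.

0. bne/mulh @i0/i1  | pair
1. or @i2  | RAW r4
2. ld @i3  | RAW r3
3. blt/or @i4/i5  | pair
4. sll/ld @i6/i7  | pair
5. st/sll @i8/i9  | pair
6. ld @i10  | no-port MEM/MUL
7. mulh @i11  | RAW r4
8. and @i12  | RAW r1
9. add @i13  | tail

CYCLES = 10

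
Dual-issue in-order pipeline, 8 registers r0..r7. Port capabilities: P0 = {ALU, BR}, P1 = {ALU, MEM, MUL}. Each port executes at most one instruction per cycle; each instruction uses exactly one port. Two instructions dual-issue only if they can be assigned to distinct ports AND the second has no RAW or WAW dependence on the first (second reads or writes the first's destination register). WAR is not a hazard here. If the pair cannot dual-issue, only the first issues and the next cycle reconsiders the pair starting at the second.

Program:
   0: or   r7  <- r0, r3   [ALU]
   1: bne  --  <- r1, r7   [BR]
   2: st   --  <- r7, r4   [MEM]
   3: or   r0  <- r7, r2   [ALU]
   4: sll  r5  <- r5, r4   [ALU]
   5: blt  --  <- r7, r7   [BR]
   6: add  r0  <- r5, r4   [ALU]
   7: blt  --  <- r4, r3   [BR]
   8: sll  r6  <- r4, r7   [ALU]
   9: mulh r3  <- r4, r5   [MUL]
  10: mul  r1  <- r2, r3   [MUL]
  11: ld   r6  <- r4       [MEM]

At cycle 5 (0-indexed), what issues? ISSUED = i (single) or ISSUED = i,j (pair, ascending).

ISSUED = 9

c0: i0 or  RAW r7
c1: i1&i2 bne;st  2-wide
c2: i3&i4 or;sll  2-wide
c3: i5&i6 blt;add  2-wide
c4: i7&i8 blt;sll  2-wide
c5: i9 mulh  no-port MUL/MUL
c6: i10 mul  no-port MUL/MEM
c7: i11 ld  tail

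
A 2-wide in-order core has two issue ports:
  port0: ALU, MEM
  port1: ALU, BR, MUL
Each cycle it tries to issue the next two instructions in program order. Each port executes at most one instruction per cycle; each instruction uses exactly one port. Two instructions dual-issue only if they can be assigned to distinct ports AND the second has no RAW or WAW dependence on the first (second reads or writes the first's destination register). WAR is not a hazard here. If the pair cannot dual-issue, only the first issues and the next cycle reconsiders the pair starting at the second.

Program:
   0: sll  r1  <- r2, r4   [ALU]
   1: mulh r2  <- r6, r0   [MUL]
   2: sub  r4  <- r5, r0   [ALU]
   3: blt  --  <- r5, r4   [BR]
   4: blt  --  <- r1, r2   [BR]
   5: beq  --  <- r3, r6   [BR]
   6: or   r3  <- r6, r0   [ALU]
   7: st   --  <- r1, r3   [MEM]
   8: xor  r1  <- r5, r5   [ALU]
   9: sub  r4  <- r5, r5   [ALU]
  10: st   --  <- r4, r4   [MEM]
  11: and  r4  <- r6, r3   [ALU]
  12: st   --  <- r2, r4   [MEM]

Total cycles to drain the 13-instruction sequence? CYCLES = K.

  cy0 -> i0+i1 (sll;mulh) dual
  cy1 -> i2 (sub) RAW r4
  cy2 -> i3 (blt) no-port BR/BR
  cy3 -> i4 (blt) no-port BR/BR
  cy4 -> i5+i6 (beq;or) dual
  cy5 -> i7+i8 (st;xor) dual
  cy6 -> i9 (sub) RAW r4
  cy7 -> i10+i11 (st;and) dual
  cy8 -> i12 (st) tail

CYCLES = 9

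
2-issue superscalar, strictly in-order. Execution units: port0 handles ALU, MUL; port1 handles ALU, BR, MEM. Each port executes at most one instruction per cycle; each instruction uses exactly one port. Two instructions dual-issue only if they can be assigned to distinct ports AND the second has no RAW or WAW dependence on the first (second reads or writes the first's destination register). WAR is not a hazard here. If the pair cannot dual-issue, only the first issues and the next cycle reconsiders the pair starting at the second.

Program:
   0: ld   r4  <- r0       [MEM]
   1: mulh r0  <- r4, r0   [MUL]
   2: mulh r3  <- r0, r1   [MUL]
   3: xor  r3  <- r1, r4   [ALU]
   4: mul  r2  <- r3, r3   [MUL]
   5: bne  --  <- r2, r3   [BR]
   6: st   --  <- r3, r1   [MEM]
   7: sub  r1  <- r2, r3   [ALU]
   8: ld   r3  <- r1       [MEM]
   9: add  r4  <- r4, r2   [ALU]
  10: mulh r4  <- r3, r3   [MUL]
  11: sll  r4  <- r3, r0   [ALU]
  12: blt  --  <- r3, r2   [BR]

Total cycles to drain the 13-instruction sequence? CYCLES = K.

CYCLES = 10

[0] i0  ld.MEM  -- RAW r4
[1] i1  mulh.MUL  -- no-port MUL/MUL
[2] i2  mulh.MUL  -- WAW r3
[3] i3  xor.ALU  -- RAW r3
[4] i4  mul.MUL  -- RAW r2
[5] i5  bne.BR  -- no-port BR/MEM
[6] i6+i7  st.MEM/sub.ALU  -- pair
[7] i8+i9  ld.MEM/add.ALU  -- pair
[8] i10  mulh.MUL  -- WAW r4
[9] i11+i12  sll.ALU/blt.BR  -- pair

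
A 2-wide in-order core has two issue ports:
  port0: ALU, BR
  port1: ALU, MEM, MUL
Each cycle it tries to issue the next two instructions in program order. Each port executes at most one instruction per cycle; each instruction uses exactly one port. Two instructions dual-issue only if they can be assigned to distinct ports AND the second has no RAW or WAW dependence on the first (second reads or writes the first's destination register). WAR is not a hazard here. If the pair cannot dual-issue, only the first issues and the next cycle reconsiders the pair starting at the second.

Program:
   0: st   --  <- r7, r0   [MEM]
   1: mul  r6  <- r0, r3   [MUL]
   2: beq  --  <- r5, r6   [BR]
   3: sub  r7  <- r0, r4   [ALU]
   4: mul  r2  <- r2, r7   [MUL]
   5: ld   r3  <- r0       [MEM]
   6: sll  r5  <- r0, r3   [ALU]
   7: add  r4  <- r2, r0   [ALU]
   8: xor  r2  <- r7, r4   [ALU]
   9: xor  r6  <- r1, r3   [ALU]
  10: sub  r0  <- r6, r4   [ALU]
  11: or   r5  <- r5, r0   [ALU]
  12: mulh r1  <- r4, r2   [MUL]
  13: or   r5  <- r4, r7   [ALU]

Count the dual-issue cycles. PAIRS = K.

c0: i0 st  no-port MEM/MUL
c1: i1 mul  RAW r6
c2: i2&i3 beq/sub  dual
c3: i4 mul  no-port MUL/MEM
c4: i5 ld  RAW r3
c5: i6&i7 sll/add  dual
c6: i8&i9 xor/xor  dual
c7: i10 sub  RAW r0
c8: i11&i12 or/mulh  dual
c9: i13 or  tail

PAIRS = 4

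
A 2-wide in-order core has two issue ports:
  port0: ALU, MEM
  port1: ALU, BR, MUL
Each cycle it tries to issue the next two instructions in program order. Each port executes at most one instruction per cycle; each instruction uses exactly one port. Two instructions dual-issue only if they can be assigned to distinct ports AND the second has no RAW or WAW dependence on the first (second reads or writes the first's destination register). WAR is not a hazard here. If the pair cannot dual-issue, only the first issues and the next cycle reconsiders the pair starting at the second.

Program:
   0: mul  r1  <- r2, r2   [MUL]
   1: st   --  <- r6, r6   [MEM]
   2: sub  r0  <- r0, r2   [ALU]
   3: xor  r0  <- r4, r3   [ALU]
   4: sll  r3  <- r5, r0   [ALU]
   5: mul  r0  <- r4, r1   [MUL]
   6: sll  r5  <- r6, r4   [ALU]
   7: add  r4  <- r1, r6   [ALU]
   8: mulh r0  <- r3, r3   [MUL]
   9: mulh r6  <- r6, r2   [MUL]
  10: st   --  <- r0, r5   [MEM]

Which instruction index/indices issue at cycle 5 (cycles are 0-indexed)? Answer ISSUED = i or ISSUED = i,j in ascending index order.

#0 head=0: mul/st i0&i1 2-wide
#1 head=2: sub i2 WAW r0
#2 head=3: xor i3 RAW r0
#3 head=4: sll/mul i4&i5 2-wide
#4 head=6: sll/add i6&i7 2-wide
#5 head=8: mulh i8 no-port MUL/MUL
#6 head=9: mulh/st i9&i10 2-wide

ISSUED = 8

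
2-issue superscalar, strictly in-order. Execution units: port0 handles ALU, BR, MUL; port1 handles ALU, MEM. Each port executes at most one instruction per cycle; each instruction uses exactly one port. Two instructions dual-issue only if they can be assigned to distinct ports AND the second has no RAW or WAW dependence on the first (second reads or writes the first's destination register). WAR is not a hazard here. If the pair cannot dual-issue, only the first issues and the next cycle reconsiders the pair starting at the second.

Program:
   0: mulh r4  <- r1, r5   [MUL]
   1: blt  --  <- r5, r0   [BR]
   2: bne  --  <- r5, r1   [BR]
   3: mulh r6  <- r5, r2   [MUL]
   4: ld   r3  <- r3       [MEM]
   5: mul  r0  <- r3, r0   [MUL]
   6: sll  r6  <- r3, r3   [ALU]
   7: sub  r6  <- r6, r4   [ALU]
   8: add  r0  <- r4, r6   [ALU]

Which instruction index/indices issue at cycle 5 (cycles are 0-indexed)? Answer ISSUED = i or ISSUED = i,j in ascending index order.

ISSUED = 7

  cy0 -> i0 (mulh) no-port MUL/BR
  cy1 -> i1 (blt) no-port BR/BR
  cy2 -> i2 (bne) no-port BR/MUL
  cy3 -> i3+i4 (mulh ld) pair
  cy4 -> i5+i6 (mul sll) pair
  cy5 -> i7 (sub) RAW r6
  cy6 -> i8 (add) tail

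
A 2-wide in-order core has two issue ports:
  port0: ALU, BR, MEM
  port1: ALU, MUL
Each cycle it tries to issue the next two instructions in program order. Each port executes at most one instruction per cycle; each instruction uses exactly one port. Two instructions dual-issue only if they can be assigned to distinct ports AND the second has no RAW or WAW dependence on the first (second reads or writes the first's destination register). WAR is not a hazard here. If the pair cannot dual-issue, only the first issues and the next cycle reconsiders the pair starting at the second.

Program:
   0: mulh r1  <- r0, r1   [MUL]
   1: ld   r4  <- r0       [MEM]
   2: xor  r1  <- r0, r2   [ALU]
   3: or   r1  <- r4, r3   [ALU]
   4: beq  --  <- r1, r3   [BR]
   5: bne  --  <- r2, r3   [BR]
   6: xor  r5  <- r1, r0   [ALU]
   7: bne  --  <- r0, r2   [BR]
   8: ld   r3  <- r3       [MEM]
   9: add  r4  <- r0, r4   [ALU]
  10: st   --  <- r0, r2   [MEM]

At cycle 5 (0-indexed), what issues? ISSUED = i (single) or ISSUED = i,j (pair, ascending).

  cy0 -> i0+i1 (mulh.MUL/ld.MEM) dual
  cy1 -> i2 (xor.ALU) WAW r1
  cy2 -> i3 (or.ALU) RAW r1
  cy3 -> i4 (beq.BR) no-port BR/BR
  cy4 -> i5+i6 (bne.BR/xor.ALU) dual
  cy5 -> i7 (bne.BR) no-port BR/MEM
  cy6 -> i8+i9 (ld.MEM/add.ALU) dual
  cy7 -> i10 (st.MEM) tail

ISSUED = 7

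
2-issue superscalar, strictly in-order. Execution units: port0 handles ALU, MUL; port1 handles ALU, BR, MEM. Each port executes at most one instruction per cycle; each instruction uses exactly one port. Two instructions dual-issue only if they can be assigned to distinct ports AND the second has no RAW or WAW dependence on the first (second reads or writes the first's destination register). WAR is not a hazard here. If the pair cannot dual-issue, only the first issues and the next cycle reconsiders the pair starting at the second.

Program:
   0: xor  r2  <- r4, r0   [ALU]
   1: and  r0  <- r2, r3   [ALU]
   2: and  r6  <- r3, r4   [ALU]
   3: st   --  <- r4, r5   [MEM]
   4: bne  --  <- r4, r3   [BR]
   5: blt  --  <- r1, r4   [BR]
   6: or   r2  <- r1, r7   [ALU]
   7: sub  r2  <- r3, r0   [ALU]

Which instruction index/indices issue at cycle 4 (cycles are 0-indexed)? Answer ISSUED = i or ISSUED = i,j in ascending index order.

t=0 i0:xor.ALU ; RAW r2
t=1 i1,i2:and.ALU;and.ALU ; dual
t=2 i3:st.MEM ; no-port MEM/BR
t=3 i4:bne.BR ; no-port BR/BR
t=4 i5,i6:blt.BR;or.ALU ; dual
t=5 i7:sub.ALU ; tail

ISSUED = 5,6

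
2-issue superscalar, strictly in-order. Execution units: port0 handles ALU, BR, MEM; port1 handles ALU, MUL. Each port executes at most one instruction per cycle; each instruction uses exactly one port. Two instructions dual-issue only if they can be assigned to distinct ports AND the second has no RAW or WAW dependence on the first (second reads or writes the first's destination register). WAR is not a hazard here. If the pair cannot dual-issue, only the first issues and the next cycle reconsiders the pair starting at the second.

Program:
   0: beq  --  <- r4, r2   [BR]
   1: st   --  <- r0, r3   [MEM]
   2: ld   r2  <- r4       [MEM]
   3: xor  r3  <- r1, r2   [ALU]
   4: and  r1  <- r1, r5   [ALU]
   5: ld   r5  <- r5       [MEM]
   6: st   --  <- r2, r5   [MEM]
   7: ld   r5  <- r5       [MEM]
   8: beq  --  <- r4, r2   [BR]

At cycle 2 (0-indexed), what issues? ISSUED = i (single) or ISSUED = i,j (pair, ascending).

ISSUED = 2

#0 head=0: beq.BR i0 no-port BR/MEM
#1 head=1: st.MEM i1 no-port MEM/MEM
#2 head=2: ld.MEM i2 RAW r2
#3 head=3: xor.ALU/and.ALU i3+i4 pair
#4 head=5: ld.MEM i5 no-port MEM/MEM
#5 head=6: st.MEM i6 no-port MEM/MEM
#6 head=7: ld.MEM i7 no-port MEM/BR
#7 head=8: beq.BR i8 tail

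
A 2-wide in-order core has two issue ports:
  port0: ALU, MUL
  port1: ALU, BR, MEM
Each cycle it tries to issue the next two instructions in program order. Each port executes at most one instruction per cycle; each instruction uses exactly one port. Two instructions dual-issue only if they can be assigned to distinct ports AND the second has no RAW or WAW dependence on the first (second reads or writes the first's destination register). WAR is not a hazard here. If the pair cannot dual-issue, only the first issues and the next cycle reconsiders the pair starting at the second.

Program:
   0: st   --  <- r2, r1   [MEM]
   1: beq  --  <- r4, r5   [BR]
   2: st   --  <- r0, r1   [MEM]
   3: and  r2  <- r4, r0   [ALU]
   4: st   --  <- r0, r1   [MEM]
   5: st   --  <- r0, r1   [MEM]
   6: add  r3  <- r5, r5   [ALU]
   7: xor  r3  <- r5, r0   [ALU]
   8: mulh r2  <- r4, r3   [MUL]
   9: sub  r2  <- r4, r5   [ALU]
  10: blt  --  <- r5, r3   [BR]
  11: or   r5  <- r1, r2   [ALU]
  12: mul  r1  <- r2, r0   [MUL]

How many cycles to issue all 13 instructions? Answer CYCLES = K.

CYCLES = 9

t=0 i0:st ; no-port MEM/BR
t=1 i1:beq ; no-port BR/MEM
t=2 i2+i3:st+and ; dual
t=3 i4:st ; no-port MEM/MEM
t=4 i5+i6:st+add ; dual
t=5 i7:xor ; RAW r3
t=6 i8:mulh ; WAW r2
t=7 i9+i10:sub+blt ; dual
t=8 i11+i12:or+mul ; dual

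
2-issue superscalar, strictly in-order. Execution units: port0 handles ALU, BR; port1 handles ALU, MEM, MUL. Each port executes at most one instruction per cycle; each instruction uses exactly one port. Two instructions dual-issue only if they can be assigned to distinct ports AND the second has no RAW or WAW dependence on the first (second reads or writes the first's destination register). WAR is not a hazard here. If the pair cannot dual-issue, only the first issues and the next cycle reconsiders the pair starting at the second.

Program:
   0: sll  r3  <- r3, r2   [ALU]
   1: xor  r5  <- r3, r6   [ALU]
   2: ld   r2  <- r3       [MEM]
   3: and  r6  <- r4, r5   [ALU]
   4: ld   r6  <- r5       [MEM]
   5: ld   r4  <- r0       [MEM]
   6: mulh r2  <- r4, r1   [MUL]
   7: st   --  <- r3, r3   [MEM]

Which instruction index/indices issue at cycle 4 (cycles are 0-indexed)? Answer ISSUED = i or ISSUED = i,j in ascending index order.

t=0 i0:sll.ALU ; RAW r3
t=1 i1&i2:xor.ALU;ld.MEM ; dual
t=2 i3:and.ALU ; WAW r6
t=3 i4:ld.MEM ; no-port MEM/MEM
t=4 i5:ld.MEM ; no-port MEM/MUL
t=5 i6:mulh.MUL ; no-port MUL/MEM
t=6 i7:st.MEM ; tail

ISSUED = 5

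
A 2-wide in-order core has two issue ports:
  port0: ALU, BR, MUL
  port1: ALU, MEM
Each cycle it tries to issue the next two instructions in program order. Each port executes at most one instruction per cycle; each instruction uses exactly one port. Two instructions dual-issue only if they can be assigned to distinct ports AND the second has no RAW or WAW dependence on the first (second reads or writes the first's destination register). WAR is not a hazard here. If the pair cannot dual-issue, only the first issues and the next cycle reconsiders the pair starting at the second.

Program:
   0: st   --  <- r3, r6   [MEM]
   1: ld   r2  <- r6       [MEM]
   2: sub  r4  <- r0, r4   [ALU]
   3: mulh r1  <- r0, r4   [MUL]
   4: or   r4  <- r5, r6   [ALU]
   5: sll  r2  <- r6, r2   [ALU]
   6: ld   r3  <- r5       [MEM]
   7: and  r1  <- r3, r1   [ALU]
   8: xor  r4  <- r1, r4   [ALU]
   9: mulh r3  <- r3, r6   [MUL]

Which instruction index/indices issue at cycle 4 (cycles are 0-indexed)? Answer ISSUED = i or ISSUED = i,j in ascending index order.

ISSUED = 7

[0] i0  st.MEM  -- no-port MEM/MEM
[1] i1+i2  ld.MEM sub.ALU  -- pair
[2] i3+i4  mulh.MUL or.ALU  -- pair
[3] i5+i6  sll.ALU ld.MEM  -- pair
[4] i7  and.ALU  -- RAW r1
[5] i8+i9  xor.ALU mulh.MUL  -- pair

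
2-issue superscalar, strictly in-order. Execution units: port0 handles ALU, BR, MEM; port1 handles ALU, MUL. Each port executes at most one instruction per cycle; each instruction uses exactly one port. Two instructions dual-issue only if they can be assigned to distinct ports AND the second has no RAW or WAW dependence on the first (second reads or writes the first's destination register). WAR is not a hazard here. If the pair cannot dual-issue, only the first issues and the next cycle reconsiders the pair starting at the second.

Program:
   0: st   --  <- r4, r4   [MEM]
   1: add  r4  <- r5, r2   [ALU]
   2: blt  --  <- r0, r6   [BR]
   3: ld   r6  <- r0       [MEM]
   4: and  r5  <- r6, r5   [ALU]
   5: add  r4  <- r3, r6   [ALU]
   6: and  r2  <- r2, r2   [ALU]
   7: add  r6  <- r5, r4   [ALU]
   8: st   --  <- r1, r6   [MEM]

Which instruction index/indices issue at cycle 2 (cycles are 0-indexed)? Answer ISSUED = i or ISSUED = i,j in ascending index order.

0. st add @i0&i1  | pair
1. blt @i2  | no-port BR/MEM
2. ld @i3  | RAW r6
3. and add @i4&i5  | pair
4. and add @i6&i7  | pair
5. st @i8  | tail

ISSUED = 3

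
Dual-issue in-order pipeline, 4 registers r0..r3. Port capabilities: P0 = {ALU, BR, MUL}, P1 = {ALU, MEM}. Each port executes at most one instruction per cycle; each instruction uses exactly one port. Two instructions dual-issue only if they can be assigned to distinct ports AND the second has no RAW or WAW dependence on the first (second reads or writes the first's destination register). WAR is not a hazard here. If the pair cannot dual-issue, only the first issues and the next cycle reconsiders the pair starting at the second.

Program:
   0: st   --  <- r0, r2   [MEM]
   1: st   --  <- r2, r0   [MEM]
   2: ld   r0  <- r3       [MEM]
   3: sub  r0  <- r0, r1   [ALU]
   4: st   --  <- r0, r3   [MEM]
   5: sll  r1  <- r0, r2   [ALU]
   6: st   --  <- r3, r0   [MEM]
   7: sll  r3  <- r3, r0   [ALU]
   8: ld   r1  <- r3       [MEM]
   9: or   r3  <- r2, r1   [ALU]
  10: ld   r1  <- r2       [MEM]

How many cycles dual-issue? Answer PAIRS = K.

PAIRS = 3

c0: i0 st  no-port MEM/MEM
c1: i1 st  no-port MEM/MEM
c2: i2 ld  RAW+WAW r0
c3: i3 sub  RAW r0
c4: i4+i5 st/sll  pair
c5: i6+i7 st/sll  pair
c6: i8 ld  RAW r1
c7: i9+i10 or/ld  pair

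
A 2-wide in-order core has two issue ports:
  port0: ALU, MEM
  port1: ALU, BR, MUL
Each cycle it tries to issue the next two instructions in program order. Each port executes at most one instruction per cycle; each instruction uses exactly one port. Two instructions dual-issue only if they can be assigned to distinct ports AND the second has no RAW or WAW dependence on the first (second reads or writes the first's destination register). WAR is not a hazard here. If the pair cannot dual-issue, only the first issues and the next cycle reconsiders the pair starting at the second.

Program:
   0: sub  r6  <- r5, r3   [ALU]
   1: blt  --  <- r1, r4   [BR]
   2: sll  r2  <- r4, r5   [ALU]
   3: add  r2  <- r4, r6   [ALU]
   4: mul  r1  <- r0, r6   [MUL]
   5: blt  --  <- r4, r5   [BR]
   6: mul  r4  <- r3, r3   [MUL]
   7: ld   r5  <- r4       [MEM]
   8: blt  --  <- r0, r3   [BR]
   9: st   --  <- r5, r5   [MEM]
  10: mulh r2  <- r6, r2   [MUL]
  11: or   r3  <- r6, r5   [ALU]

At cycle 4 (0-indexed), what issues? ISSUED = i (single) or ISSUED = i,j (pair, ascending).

[0] i0+i1  sub/blt  -- 2-wide
[1] i2  sll  -- WAW r2
[2] i3+i4  add/mul  -- 2-wide
[3] i5  blt  -- no-port BR/MUL
[4] i6  mul  -- RAW r4
[5] i7+i8  ld/blt  -- 2-wide
[6] i9+i10  st/mulh  -- 2-wide
[7] i11  or  -- tail

ISSUED = 6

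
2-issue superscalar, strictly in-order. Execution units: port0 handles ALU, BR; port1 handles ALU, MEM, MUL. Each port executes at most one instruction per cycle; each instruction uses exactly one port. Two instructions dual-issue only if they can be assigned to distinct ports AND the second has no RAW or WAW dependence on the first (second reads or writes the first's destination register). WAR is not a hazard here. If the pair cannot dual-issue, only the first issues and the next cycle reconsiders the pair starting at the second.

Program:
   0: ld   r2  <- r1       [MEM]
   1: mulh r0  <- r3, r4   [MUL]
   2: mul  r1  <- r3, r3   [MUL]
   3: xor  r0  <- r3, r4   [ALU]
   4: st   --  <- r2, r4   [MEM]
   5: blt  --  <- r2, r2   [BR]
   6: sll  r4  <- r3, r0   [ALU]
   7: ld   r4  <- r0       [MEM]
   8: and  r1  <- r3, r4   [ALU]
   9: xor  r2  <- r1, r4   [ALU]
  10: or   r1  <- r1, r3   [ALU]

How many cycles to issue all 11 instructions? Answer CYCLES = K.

CYCLES = 8

c0: i0 ld  no-port MEM/MUL
c1: i1 mulh  no-port MUL/MUL
c2: i2+i3 mul+xor  pair
c3: i4+i5 st+blt  pair
c4: i6 sll  WAW r4
c5: i7 ld  RAW r4
c6: i8 and  RAW r1
c7: i9+i10 xor+or  pair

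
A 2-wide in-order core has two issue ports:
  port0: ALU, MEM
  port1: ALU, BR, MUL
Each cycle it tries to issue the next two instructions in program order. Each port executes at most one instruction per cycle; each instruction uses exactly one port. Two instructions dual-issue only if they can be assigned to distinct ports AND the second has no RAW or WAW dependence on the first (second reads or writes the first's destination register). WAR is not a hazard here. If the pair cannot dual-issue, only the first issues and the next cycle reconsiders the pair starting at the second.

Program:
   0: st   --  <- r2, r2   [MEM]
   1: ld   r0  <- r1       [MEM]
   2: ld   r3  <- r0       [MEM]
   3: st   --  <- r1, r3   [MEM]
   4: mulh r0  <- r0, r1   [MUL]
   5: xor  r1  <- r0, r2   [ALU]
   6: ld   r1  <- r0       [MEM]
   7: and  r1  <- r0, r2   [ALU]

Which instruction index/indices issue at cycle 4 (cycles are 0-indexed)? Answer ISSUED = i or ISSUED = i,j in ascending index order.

#0 head=0: st.MEM i0 no-port MEM/MEM
#1 head=1: ld.MEM i1 no-port MEM/MEM
#2 head=2: ld.MEM i2 no-port MEM/MEM
#3 head=3: st.MEM/mulh.MUL i3&i4 pair
#4 head=5: xor.ALU i5 WAW r1
#5 head=6: ld.MEM i6 WAW r1
#6 head=7: and.ALU i7 tail

ISSUED = 5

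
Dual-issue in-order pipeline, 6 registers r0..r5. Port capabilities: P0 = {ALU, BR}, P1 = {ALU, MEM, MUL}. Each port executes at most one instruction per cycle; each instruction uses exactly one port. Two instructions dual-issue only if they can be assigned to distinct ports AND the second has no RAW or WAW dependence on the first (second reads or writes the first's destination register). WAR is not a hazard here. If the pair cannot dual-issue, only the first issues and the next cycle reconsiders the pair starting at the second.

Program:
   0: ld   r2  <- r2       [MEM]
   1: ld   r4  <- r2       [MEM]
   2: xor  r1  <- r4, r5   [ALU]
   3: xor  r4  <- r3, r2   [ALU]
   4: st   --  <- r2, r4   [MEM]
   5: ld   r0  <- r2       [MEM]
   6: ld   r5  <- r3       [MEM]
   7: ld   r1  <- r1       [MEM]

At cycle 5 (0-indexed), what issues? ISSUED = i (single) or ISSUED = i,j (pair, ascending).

0. ld.MEM @i0  | no-port MEM/MEM
1. ld.MEM @i1  | RAW r4
2. xor.ALU+xor.ALU @i2&i3  | 2-wide
3. st.MEM @i4  | no-port MEM/MEM
4. ld.MEM @i5  | no-port MEM/MEM
5. ld.MEM @i6  | no-port MEM/MEM
6. ld.MEM @i7  | tail

ISSUED = 6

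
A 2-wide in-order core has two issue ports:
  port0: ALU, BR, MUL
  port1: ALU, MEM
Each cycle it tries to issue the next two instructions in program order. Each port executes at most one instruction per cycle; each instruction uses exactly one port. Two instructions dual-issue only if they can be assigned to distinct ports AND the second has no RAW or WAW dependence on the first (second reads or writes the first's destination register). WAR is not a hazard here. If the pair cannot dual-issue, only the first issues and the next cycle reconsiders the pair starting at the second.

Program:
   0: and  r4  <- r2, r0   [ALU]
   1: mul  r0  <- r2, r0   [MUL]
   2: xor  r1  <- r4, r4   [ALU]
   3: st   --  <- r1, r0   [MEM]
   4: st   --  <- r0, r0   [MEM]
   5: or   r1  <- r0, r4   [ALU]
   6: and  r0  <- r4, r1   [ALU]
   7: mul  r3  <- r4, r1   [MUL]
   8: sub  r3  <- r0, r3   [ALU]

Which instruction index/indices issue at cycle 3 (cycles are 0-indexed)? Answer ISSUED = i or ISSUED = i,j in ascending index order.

ISSUED = 4,5

0. and;mul @i0+i1  | dual
1. xor @i2  | RAW r1
2. st @i3  | no-port MEM/MEM
3. st;or @i4+i5  | dual
4. and;mul @i6+i7  | dual
5. sub @i8  | tail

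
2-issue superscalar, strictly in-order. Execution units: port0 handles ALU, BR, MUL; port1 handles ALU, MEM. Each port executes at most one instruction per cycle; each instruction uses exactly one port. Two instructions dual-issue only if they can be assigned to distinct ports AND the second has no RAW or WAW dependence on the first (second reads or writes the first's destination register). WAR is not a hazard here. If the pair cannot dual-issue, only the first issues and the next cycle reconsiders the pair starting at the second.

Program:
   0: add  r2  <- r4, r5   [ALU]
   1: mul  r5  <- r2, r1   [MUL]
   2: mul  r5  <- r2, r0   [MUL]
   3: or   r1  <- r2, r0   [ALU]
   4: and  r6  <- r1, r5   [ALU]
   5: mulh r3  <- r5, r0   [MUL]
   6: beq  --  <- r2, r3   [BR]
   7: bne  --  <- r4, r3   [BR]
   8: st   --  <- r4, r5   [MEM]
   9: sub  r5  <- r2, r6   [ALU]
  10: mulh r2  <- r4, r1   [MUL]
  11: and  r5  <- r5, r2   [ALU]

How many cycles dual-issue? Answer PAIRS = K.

0. add.ALU @i0  | RAW r2
1. mul.MUL @i1  | no-port MUL/MUL
2. mul.MUL/or.ALU @i2&i3  | pair
3. and.ALU/mulh.MUL @i4&i5  | pair
4. beq.BR @i6  | no-port BR/BR
5. bne.BR/st.MEM @i7&i8  | pair
6. sub.ALU/mulh.MUL @i9&i10  | pair
7. and.ALU @i11  | tail

PAIRS = 4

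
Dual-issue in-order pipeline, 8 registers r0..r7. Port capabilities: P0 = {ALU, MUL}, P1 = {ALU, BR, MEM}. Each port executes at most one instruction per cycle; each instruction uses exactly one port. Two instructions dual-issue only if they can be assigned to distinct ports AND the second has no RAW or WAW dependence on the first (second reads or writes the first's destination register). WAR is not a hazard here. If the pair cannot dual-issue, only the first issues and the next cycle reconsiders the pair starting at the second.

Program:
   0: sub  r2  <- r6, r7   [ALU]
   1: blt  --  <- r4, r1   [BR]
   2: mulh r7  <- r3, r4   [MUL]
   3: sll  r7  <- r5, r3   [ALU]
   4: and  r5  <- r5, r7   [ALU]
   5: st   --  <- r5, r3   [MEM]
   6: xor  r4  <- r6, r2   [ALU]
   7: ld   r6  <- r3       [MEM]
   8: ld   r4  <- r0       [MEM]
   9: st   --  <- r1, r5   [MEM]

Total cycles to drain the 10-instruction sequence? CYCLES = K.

CYCLES = 8

#0 head=0: sub blt i0&i1 2-wide
#1 head=2: mulh i2 WAW r7
#2 head=3: sll i3 RAW r7
#3 head=4: and i4 RAW r5
#4 head=5: st xor i5&i6 2-wide
#5 head=7: ld i7 no-port MEM/MEM
#6 head=8: ld i8 no-port MEM/MEM
#7 head=9: st i9 tail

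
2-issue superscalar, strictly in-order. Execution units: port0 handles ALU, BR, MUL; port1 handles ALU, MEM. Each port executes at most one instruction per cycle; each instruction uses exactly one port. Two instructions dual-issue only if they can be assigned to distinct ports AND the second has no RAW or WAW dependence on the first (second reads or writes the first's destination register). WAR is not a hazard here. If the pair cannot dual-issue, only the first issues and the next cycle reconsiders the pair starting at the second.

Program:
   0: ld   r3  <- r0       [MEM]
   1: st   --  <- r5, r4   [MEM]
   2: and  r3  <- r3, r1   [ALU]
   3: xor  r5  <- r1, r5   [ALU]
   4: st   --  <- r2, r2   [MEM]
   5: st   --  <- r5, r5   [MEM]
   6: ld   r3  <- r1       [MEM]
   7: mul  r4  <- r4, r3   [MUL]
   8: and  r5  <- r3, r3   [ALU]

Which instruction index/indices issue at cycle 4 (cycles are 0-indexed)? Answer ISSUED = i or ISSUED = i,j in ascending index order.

t=0 i0:ld.MEM ; no-port MEM/MEM
t=1 i1&i2:st.MEM+and.ALU ; 2-wide
t=2 i3&i4:xor.ALU+st.MEM ; 2-wide
t=3 i5:st.MEM ; no-port MEM/MEM
t=4 i6:ld.MEM ; RAW r3
t=5 i7&i8:mul.MUL+and.ALU ; 2-wide

ISSUED = 6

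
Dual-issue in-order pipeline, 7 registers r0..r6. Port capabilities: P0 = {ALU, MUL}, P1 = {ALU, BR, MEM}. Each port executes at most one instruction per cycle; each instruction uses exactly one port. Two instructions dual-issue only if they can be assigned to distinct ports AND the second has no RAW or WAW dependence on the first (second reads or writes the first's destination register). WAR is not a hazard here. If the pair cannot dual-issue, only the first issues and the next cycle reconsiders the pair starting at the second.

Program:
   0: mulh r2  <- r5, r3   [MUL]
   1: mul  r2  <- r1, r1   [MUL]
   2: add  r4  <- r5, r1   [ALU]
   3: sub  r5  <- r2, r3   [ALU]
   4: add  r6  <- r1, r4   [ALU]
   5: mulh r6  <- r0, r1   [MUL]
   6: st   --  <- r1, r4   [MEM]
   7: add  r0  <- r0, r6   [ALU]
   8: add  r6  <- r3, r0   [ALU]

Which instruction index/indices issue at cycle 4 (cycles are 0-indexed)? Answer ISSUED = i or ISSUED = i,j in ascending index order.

[0] i0  mulh.MUL  -- no-port MUL/MUL
[1] i1,i2  mul.MUL add.ALU  -- pair
[2] i3,i4  sub.ALU add.ALU  -- pair
[3] i5,i6  mulh.MUL st.MEM  -- pair
[4] i7  add.ALU  -- RAW r0
[5] i8  add.ALU  -- tail

ISSUED = 7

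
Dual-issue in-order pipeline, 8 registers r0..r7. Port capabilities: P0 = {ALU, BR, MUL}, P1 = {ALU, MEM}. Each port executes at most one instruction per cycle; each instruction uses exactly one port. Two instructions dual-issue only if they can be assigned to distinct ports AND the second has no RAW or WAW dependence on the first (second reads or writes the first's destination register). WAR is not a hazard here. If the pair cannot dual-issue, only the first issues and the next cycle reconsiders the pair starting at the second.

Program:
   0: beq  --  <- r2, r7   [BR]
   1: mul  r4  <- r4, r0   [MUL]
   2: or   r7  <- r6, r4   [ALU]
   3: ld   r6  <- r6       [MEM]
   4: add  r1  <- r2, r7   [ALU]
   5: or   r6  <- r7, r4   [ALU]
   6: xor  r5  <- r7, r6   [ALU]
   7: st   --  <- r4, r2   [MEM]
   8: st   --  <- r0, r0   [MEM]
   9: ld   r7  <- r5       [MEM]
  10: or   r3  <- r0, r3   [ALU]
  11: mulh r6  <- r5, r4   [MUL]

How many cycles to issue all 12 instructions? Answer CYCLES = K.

CYCLES = 8

0. beq @i0  | no-port BR/MUL
1. mul @i1  | RAW r4
2. or/ld @i2,i3  | 2-wide
3. add/or @i4,i5  | 2-wide
4. xor/st @i6,i7  | 2-wide
5. st @i8  | no-port MEM/MEM
6. ld/or @i9,i10  | 2-wide
7. mulh @i11  | tail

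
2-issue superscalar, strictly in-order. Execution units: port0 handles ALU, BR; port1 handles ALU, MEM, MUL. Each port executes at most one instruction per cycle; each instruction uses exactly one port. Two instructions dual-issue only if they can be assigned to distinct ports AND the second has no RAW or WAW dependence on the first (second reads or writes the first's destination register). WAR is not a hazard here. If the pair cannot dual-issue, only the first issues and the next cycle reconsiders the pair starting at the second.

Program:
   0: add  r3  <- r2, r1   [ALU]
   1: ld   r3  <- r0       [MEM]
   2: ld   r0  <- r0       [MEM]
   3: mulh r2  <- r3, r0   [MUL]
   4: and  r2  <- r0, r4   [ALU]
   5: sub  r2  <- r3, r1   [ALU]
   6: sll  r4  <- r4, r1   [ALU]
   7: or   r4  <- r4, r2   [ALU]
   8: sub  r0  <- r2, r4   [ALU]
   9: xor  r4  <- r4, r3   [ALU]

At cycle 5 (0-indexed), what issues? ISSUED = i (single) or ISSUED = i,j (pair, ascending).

ISSUED = 5,6

t=0 i0:add.ALU ; WAW r3
t=1 i1:ld.MEM ; no-port MEM/MEM
t=2 i2:ld.MEM ; no-port MEM/MUL
t=3 i3:mulh.MUL ; WAW r2
t=4 i4:and.ALU ; WAW r2
t=5 i5+i6:sub.ALU sll.ALU ; pair
t=6 i7:or.ALU ; RAW r4
t=7 i8+i9:sub.ALU xor.ALU ; pair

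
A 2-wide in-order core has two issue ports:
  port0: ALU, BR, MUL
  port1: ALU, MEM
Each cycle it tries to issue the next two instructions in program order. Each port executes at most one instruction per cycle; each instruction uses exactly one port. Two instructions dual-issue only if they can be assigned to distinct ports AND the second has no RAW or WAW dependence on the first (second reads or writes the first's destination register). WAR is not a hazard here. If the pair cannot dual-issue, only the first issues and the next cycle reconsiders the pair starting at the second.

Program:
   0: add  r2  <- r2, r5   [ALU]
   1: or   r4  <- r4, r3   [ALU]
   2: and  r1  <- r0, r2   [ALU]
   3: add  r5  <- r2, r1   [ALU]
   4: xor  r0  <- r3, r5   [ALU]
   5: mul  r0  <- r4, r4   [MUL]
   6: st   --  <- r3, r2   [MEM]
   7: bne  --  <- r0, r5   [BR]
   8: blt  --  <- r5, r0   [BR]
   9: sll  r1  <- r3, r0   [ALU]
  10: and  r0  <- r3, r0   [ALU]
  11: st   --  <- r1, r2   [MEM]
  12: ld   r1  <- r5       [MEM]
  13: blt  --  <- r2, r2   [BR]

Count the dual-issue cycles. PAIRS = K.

#0 head=0: add.ALU+or.ALU i0&i1 dual
#1 head=2: and.ALU i2 RAW r1
#2 head=3: add.ALU i3 RAW r5
#3 head=4: xor.ALU i4 WAW r0
#4 head=5: mul.MUL+st.MEM i5&i6 dual
#5 head=7: bne.BR i7 no-port BR/BR
#6 head=8: blt.BR+sll.ALU i8&i9 dual
#7 head=10: and.ALU+st.MEM i10&i11 dual
#8 head=12: ld.MEM+blt.BR i12&i13 dual

PAIRS = 5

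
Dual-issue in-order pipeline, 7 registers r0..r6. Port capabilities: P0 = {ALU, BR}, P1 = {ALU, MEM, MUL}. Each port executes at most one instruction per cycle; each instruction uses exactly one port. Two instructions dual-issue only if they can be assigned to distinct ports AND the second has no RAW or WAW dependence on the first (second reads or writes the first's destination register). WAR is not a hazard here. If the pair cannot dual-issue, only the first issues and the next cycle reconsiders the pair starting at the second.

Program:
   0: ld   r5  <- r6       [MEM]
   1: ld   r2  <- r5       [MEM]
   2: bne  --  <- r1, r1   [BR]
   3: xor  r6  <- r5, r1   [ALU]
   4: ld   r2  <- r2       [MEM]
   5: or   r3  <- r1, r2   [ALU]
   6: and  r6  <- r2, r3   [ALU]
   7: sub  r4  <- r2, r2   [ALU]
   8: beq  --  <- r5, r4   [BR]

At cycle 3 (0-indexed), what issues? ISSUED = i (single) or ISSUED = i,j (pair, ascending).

c0: i0 ld.MEM  no-port MEM/MEM
c1: i1&i2 ld.MEM/bne.BR  2-wide
c2: i3&i4 xor.ALU/ld.MEM  2-wide
c3: i5 or.ALU  RAW r3
c4: i6&i7 and.ALU/sub.ALU  2-wide
c5: i8 beq.BR  tail

ISSUED = 5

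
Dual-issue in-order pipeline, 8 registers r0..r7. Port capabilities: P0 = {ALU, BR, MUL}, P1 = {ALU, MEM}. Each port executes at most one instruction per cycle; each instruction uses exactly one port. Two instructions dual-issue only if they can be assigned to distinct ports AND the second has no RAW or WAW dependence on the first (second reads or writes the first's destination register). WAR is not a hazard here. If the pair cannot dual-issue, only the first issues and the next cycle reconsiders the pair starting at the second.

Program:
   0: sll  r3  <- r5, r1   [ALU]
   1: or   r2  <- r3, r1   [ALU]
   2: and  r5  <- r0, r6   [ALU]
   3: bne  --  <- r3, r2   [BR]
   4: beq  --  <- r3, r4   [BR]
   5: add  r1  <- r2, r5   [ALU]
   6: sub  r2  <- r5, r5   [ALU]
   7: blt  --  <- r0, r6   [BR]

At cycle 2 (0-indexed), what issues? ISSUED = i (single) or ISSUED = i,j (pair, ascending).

ISSUED = 3

#0 head=0: sll i0 RAW r3
#1 head=1: or and i1,i2 pair
#2 head=3: bne i3 no-port BR/BR
#3 head=4: beq add i4,i5 pair
#4 head=6: sub blt i6,i7 pair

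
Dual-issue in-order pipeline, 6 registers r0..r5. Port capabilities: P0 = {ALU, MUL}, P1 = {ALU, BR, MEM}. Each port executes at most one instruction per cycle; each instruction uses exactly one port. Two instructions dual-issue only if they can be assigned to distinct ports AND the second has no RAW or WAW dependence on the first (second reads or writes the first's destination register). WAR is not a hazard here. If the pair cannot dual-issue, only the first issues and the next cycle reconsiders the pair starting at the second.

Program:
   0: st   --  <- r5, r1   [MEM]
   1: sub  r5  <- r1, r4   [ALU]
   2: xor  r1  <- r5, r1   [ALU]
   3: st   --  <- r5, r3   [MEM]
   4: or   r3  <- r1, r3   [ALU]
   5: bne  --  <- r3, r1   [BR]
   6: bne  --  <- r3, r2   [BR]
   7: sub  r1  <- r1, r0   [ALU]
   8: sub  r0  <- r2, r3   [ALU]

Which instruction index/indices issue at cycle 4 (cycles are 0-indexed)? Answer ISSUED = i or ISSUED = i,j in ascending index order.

t=0 i0&i1:st.MEM;sub.ALU ; dual
t=1 i2&i3:xor.ALU;st.MEM ; dual
t=2 i4:or.ALU ; RAW r3
t=3 i5:bne.BR ; no-port BR/BR
t=4 i6&i7:bne.BR;sub.ALU ; dual
t=5 i8:sub.ALU ; tail

ISSUED = 6,7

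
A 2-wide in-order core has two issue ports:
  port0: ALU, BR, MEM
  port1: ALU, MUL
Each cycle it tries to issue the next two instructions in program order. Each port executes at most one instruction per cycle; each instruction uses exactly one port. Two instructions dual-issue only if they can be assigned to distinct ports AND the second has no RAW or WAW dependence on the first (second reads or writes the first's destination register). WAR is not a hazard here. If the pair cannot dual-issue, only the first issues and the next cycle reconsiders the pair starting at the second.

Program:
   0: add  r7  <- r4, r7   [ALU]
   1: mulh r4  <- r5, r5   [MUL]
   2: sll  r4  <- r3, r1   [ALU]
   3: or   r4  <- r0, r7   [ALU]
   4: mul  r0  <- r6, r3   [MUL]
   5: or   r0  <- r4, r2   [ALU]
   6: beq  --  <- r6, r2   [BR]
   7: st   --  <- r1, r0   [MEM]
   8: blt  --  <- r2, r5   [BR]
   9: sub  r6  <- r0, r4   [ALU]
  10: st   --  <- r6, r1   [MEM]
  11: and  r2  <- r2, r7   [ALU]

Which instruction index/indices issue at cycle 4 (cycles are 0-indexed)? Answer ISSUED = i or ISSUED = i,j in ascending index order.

ISSUED = 7

t=0 i0&i1:add.ALU mulh.MUL ; pair
t=1 i2:sll.ALU ; WAW r4
t=2 i3&i4:or.ALU mul.MUL ; pair
t=3 i5&i6:or.ALU beq.BR ; pair
t=4 i7:st.MEM ; no-port MEM/BR
t=5 i8&i9:blt.BR sub.ALU ; pair
t=6 i10&i11:st.MEM and.ALU ; pair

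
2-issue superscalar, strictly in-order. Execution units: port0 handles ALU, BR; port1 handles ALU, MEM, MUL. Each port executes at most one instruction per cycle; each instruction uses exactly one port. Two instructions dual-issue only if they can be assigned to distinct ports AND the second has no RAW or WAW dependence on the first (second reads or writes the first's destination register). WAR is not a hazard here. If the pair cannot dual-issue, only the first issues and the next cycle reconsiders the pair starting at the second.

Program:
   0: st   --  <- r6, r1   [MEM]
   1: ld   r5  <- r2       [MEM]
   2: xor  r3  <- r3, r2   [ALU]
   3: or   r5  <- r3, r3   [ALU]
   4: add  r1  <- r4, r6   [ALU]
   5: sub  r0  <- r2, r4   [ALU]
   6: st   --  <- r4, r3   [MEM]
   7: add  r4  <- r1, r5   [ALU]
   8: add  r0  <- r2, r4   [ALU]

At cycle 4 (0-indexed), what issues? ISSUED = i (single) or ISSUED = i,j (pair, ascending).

c0: i0 st  no-port MEM/MEM
c1: i1+i2 ld;xor  pair
c2: i3+i4 or;add  pair
c3: i5+i6 sub;st  pair
c4: i7 add  RAW r4
c5: i8 add  tail

ISSUED = 7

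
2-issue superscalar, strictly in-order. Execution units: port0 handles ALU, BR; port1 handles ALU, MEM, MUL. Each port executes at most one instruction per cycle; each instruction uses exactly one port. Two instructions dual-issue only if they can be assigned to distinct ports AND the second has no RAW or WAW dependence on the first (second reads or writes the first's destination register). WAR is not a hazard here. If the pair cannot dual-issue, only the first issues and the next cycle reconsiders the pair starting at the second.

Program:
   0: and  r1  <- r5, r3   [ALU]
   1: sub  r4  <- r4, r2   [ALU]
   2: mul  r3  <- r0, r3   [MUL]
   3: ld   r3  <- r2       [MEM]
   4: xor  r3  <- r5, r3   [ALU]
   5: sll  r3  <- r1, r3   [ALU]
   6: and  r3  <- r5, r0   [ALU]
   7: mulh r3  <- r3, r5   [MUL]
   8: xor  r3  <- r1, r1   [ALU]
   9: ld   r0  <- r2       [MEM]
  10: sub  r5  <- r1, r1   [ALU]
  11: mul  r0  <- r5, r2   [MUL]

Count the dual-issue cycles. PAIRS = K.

PAIRS = 2

c0: i0+i1 and.ALU;sub.ALU  dual
c1: i2 mul.MUL  no-port MUL/MEM
c2: i3 ld.MEM  RAW+WAW r3
c3: i4 xor.ALU  RAW+WAW r3
c4: i5 sll.ALU  WAW r3
c5: i6 and.ALU  RAW+WAW r3
c6: i7 mulh.MUL  WAW r3
c7: i8+i9 xor.ALU;ld.MEM  dual
c8: i10 sub.ALU  RAW r5
c9: i11 mul.MUL  tail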